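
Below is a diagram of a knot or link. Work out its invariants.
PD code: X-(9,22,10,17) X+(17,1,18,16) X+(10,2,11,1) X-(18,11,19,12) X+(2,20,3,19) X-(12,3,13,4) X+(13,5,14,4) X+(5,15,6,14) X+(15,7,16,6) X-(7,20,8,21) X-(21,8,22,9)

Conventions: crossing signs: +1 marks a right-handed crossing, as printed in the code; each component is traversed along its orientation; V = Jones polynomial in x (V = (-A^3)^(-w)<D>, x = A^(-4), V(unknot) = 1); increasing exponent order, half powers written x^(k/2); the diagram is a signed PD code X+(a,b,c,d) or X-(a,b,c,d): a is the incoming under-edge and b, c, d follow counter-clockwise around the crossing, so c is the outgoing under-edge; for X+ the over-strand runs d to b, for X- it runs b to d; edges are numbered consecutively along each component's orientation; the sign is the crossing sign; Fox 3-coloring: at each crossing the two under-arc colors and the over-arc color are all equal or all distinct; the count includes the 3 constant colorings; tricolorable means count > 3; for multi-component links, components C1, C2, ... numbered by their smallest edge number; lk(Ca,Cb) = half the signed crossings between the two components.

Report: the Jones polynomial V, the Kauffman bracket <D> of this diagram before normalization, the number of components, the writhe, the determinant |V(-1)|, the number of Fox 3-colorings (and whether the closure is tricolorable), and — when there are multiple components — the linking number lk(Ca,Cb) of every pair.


Jones polynomial: V(x) = -x^(-5/2) + x^(-3/2) - 2x^(-1/2) + x^(1/2) - 2x^(3/2) + x^(5/2) - x^(7/2) + x^(9/2)
<D> = -A^-15 + A^-11 - A^-7 + 2A^-3 - A + 2A^5 - A^9 + A^13; writhe +1
components 2, writhe +1 (11 crossings)
linking number lk(C1,C2) = -1
3-colorings: 3 of 3^11, det 10 — not tricolorable
note: w = +1 shifts under R1 moves; the (-A^3)^(-1) factor cancels that in V


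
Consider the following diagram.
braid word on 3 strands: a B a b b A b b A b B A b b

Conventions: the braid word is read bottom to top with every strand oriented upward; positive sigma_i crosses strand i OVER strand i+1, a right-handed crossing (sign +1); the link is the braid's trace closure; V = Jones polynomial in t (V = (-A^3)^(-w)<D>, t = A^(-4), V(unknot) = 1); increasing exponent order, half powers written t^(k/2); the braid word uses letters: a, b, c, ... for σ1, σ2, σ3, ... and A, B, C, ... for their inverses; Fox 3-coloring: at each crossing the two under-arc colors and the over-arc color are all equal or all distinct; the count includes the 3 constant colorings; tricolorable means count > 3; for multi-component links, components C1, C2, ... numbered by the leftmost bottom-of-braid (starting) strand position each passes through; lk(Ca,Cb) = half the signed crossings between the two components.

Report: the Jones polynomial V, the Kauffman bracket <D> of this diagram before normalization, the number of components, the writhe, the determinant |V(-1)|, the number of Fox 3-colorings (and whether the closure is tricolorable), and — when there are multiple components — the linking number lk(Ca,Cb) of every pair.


V(t) = t^-1 - 3 + 7t - 9t^2 + 12t^3 - 13t^4 + 11t^5 - 9t^6 + 6t^7 - 3t^8 + t^9
bracket: A^-24 - 3A^-20 + 6A^-16 - 9A^-12 + 11A^-8 - 13A^-4 + 12 - 9A^4 + 7A^8 - 3A^12 + A^16, w = +4
1 component, writhe +4, over 14 crossings
det 75, colorings 9 of 3^14 — tricolorable
observation: the word shrinks to σ1 σ2⁻¹ σ1 σ2 σ2 σ1⁻¹ σ2 σ2 σ1⁻¹ σ1⁻¹ σ2 σ2 after cancelling


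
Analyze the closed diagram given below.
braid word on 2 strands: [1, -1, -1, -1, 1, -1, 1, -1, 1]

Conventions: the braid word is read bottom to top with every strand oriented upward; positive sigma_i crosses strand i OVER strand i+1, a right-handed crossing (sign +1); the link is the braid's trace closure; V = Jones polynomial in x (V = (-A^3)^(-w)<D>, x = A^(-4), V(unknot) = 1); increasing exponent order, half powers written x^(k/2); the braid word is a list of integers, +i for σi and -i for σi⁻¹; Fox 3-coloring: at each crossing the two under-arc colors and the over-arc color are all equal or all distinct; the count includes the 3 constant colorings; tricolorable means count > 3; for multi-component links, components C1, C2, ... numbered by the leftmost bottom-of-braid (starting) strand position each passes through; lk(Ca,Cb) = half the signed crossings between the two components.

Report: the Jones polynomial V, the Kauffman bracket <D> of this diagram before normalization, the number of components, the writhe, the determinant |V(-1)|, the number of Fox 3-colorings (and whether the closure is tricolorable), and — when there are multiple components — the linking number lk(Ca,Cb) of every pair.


V(x) = 1
bracket: -A^-3, w = -1
1 component, writhe -1, over 9 crossings
det 1, colorings 3 of 3^9 — not tricolorable
observation: the word shrinks to σ1⁻¹ after cancelling


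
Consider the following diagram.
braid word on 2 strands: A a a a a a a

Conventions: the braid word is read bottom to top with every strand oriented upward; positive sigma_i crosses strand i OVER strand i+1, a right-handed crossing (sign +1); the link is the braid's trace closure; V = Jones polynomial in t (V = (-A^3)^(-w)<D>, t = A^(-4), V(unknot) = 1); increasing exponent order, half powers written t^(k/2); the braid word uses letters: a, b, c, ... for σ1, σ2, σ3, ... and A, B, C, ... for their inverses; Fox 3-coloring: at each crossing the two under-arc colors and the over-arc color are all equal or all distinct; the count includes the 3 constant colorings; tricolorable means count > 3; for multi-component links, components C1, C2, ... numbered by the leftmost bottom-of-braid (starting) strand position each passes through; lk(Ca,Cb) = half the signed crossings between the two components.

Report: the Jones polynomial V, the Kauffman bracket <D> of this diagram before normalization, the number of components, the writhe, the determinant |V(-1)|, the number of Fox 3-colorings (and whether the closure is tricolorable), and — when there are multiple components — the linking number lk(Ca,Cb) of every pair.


V(t) = t^2 + t^4 - t^5 + t^6 - t^7
bracket: A^-13 - A^-9 + A^-5 - A^-1 - A^7, w = +5
1 component, writhe +5, over 7 crossings
det 5, colorings 3 of 3^7 — not tricolorable
observation: w = +5 shifts under R1 moves; the (-A^3)^(-5) factor cancels that in V


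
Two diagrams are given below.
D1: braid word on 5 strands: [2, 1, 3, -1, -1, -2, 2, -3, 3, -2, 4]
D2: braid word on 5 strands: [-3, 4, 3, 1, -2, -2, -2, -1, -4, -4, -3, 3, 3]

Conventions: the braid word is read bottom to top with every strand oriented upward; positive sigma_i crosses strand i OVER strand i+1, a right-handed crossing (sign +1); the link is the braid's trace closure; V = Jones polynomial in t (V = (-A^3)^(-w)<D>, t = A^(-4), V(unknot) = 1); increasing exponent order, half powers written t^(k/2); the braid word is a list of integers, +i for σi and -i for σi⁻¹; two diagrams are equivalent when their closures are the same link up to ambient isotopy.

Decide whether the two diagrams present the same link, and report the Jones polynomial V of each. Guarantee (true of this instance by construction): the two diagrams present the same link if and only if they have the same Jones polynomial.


equivalent: no
V(D1) = -t^(-1/2) - t^(1/2)  (w +1, c 11, <D> = A + A^5)
V(D2) = t^(-9/2) - t^(-5/2) - t^(-3/2) - t^(-1/2)  [13 crossings, <D> = A^-7 + A^-3 + A - A^9, w = -3]
key observation: 2 values of V(t) split the 2 diagrams


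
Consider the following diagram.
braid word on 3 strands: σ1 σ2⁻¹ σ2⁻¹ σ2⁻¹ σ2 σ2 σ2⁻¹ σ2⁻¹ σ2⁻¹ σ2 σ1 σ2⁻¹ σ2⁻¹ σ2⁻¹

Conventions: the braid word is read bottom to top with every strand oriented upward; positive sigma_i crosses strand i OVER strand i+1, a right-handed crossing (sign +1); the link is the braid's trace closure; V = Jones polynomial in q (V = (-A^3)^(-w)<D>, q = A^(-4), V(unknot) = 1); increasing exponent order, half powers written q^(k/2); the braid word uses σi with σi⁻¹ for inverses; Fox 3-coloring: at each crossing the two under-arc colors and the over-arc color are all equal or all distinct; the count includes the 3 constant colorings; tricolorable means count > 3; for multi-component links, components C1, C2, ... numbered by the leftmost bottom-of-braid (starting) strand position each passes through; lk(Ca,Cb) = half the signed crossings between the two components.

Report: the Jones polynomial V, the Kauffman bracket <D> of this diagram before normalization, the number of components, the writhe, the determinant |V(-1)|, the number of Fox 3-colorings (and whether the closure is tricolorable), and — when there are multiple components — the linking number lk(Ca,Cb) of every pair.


V = q^-8 - 2q^-7 + 3q^-6 - 4q^-5 + 3q^-4 - 3q^-3 + 3q^-2 - q^-1 + 1
<D> = A^-12 - A^-8 + 3A^-4 - 3 + 3A^4 - 4A^8 + 3A^12 - 2A^16 + A^20 (w = -4)
1 component over 14 crossings, w = -4
9 Fox colorings among 3^14, |V(-1)| = 21: tricolorable
why: w = -4 (over 14 crossings) is diagram-only; (-A^3)^(4) removes it from V


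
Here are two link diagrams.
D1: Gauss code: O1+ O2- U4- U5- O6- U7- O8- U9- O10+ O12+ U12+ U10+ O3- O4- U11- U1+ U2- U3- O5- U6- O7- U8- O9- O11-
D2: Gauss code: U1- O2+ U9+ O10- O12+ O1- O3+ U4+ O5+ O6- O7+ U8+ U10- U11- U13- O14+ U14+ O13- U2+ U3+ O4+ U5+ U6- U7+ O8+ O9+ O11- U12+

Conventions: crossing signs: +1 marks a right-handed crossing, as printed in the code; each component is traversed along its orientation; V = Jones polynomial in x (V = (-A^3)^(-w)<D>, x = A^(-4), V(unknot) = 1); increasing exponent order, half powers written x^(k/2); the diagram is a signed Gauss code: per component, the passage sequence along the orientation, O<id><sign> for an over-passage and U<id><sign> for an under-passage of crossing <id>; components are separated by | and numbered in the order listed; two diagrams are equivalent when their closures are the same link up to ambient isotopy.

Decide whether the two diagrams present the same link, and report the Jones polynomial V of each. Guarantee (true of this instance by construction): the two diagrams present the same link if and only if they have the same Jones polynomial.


equivalent: no
D1 (bracket A^-6 + A^2 - A^6 + A^10 - A^14 + A^18 - A^22; 12 crossings at w = -6): V = -x^-10 + x^-9 - x^-8 + x^-7 - x^-6 + x^-5 + x^-3
V(D2) = x + x^3 - x^4  [14 crossings, <D> = -A^-4 + 1 + A^8, w = +4]
observation: 2 values of V(x) split the 2 diagrams


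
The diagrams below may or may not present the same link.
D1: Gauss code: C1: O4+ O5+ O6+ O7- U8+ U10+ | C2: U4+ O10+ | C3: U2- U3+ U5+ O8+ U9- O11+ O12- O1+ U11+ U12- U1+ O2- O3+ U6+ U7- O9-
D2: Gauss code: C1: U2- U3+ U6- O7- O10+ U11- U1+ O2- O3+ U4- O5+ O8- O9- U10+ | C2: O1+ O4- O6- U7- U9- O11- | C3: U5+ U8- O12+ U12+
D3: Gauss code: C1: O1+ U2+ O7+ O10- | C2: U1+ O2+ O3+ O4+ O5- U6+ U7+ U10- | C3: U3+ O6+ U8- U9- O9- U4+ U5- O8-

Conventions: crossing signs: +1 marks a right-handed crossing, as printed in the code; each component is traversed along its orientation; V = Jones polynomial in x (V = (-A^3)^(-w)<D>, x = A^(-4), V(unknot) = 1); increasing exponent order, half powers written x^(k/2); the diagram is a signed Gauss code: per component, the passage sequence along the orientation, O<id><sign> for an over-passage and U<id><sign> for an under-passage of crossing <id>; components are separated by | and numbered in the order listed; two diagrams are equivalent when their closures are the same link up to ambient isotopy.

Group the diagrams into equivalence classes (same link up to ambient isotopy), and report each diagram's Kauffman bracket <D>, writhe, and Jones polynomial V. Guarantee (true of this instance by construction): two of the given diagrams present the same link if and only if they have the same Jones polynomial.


equivalence classes: {D1, D3} | {D2}
D1 (bracket A^-8 + 2 + A^8; 12 crossings at w = +4): V = x + 2x^3 + x^5
V(D2) = x^-5 + x^-4 + x^-3 + 1  (w -2, c 12, <D> = A^-6 + A^6 + A^10 + A^14)
D3 (bracket A^-14 + 2A^-6 + A^2; 10 crossings at w = +2): V = x + 2x^3 + x^5
key observation: 2 classes among 3 diagrams; unequal V(x) rules out equality


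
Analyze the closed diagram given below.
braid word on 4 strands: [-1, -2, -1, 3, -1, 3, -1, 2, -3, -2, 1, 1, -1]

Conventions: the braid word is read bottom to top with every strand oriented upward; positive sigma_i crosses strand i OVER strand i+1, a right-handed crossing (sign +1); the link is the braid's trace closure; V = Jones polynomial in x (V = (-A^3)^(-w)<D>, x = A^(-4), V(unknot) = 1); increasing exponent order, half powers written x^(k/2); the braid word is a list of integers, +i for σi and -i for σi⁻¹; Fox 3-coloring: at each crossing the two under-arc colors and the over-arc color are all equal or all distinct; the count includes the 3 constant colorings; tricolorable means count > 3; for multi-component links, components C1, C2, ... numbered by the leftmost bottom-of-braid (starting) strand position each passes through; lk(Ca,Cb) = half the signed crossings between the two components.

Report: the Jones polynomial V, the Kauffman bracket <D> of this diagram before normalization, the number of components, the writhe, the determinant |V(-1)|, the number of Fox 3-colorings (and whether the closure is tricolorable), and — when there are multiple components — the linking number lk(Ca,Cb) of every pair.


V(x) = -x^-6 + 2x^-5 - 2x^-4 + 3x^-3 - 3x^-2 + 2x^-1 - 1 + x
bracket: -A^-13 + A^-9 - 2A^-5 + 3A^-1 - 3A^3 + 2A^7 - 2A^11 + A^15, w = -3
1 component, writhe -3, over 13 crossings
det 15, colorings 9 of 3^13 — tricolorable
observation: V spans 7 powers of x: at least 7 crossings in any diagram


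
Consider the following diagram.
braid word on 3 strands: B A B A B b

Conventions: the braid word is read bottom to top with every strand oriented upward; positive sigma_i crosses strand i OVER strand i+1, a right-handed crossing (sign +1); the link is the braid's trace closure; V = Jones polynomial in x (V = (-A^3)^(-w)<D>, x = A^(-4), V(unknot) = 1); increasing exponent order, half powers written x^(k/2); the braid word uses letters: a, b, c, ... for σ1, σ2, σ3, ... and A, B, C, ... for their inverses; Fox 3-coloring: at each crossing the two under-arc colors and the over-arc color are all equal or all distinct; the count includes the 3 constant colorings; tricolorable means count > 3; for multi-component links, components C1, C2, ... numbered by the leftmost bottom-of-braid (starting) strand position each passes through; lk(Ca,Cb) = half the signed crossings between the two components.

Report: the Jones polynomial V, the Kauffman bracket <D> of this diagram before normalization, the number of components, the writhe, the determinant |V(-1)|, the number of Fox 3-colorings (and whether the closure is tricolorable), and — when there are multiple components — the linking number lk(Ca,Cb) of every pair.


V = -x^-4 + x^-3 + x^-1
<D> = A^-8 + 1 - A^4 (w = -4)
1 component over 6 crossings, w = -4
9 Fox colorings among 3^6, |V(-1)| = 3: tricolorable
why: det 3 = |V(-1)|; divisible by 3, so tricolorable


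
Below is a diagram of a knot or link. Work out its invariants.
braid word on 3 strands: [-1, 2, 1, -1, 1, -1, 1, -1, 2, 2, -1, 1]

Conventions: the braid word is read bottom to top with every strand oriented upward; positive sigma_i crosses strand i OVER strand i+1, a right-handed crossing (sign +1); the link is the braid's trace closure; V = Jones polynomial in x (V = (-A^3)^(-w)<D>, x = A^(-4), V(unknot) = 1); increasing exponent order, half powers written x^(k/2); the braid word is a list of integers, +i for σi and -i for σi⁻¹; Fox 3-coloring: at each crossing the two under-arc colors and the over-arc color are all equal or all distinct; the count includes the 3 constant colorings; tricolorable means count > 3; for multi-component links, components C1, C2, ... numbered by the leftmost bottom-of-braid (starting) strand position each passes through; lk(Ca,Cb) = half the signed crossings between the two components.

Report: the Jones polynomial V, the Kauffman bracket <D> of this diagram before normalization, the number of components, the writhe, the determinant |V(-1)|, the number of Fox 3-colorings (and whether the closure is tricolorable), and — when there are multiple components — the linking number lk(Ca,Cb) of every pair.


V = x + x^3 - x^4
<D> = -A^-10 + A^-6 + A^2 (w = +2)
1 component over 12 crossings, w = +2
9 Fox colorings among 3^12, |V(-1)| = 3: tricolorable
why: |V(-1)| = 3: so tricolorable, since 3 divides 3


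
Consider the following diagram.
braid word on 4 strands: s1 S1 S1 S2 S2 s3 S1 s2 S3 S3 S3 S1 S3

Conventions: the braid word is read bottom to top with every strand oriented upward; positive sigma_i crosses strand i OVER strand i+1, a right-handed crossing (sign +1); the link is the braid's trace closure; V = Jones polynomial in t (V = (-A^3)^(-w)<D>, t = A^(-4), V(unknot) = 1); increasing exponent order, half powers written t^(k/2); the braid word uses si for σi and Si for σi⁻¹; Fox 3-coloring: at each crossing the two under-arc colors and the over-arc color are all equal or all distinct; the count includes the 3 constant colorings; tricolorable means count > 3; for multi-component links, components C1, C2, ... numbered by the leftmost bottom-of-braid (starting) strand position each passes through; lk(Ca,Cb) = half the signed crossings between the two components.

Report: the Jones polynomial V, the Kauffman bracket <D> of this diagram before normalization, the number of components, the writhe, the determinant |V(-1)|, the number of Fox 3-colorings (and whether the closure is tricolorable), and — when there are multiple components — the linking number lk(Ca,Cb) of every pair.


Jones polynomial: V(t) = -t^-8 + t^-5 + t^-3
<D> = -A^-9 - A^-1 + A^11; writhe -7
components 1, writhe -7 (13 crossings)
3-colorings: 9 of 3^13, det 3 — tricolorable
note: free reduction leaves σ1⁻¹ σ2⁻¹ σ2⁻¹ σ3 σ1⁻¹ σ2 σ3⁻¹ σ3⁻¹ σ3⁻¹ σ1⁻¹ σ3⁻¹ of the original 13 letters


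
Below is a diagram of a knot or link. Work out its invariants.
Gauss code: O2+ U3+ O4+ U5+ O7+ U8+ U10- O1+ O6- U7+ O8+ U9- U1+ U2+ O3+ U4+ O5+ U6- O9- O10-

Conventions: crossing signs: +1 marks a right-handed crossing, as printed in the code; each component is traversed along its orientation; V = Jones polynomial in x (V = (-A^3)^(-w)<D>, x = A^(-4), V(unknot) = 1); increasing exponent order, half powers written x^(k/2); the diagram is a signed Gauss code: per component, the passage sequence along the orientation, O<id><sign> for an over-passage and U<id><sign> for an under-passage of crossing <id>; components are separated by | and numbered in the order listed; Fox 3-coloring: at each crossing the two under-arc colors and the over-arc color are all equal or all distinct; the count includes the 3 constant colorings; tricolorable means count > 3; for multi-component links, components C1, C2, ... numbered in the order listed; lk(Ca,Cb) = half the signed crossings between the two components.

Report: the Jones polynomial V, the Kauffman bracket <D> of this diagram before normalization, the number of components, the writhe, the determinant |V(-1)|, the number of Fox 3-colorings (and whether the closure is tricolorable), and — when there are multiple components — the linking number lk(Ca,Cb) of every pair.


Jones polynomial: V(x) = 1 - x + 3x^2 - 3x^3 + 3x^4 - 4x^5 + 3x^6 - 2x^7 + x^8
<D> = A^-20 - 2A^-16 + 3A^-12 - 4A^-8 + 3A^-4 - 3 + 3A^4 - A^8 + A^12; writhe +4
components 1, writhe +4 (10 crossings)
3-colorings: 9 of 3^10, det 21 — tricolorable
note: V spans 8 powers of x: at least 8 crossings in any diagram


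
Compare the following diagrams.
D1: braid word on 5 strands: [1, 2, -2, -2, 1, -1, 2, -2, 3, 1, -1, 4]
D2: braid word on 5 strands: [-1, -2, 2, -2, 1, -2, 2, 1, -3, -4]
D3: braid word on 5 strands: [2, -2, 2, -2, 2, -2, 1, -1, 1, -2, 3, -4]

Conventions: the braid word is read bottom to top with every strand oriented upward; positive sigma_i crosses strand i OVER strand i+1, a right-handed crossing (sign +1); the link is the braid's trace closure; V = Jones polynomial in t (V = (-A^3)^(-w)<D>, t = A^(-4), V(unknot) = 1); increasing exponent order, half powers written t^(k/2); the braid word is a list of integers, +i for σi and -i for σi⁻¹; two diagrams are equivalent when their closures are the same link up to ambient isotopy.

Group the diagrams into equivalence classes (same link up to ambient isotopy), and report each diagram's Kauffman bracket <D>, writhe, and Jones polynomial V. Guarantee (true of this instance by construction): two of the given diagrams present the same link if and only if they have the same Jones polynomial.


equivalence classes: {D1, D2, D3}
D1 (bracket A^6; 12 crossings at w = +2): V = 1
D2 (bracket A^-6; 10 crossings at w = -2): V = 1
V(D3) = 1  (w 0, c 12, <D> = 1)
observation: all 3 diagrams share one V(t), hence one class


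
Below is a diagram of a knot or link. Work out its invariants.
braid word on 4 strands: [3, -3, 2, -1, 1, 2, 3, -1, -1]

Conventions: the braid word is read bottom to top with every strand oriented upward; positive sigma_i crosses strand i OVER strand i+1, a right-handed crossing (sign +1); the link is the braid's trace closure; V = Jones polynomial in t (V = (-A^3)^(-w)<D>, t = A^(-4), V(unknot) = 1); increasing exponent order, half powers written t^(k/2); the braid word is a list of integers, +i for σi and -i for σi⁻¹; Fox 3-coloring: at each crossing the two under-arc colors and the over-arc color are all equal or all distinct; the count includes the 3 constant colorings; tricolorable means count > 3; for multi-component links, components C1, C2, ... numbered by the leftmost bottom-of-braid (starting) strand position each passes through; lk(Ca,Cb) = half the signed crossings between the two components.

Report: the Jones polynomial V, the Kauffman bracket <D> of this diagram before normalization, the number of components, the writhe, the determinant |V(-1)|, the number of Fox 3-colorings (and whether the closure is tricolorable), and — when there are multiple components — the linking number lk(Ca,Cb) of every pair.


V = t^-2 + 2 + t^2
<D> = -A^-5 - 2A^3 - A^11 (w = +1)
3 components over 9 crossings, w = +1
lk(C1,C2): -1
lk(C1,C3) = 0
linking number lk(C2,C3) = +1
3 Fox colorings among 3^9, |V(-1)| = 4: not tricolorable
why: det 4 = |V(-1)|; not divisible by 3, so not tricolorable


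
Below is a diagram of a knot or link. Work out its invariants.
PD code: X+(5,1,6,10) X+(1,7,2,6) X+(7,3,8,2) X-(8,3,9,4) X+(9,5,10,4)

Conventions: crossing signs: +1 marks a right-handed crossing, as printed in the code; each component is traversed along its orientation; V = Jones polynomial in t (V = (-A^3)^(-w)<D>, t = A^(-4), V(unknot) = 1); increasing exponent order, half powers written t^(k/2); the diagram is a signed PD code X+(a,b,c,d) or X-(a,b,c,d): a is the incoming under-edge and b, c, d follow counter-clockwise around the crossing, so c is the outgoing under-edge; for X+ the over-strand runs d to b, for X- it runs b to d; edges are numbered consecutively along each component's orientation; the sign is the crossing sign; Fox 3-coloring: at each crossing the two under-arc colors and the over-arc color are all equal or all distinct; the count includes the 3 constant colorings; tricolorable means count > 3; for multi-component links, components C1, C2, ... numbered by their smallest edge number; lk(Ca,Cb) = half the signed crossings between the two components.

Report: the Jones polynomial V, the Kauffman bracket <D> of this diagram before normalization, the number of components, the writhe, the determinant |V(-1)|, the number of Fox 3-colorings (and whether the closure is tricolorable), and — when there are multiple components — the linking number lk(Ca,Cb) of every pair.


V = t + t^3 - t^4
<D> = A^-7 - A^-3 - A^5 (w = +3)
1 component over 5 crossings, w = +3
9 Fox colorings among 3^5, |V(-1)| = 3: tricolorable
why: the span of V is 3, forcing >= 3 crossings in any diagram


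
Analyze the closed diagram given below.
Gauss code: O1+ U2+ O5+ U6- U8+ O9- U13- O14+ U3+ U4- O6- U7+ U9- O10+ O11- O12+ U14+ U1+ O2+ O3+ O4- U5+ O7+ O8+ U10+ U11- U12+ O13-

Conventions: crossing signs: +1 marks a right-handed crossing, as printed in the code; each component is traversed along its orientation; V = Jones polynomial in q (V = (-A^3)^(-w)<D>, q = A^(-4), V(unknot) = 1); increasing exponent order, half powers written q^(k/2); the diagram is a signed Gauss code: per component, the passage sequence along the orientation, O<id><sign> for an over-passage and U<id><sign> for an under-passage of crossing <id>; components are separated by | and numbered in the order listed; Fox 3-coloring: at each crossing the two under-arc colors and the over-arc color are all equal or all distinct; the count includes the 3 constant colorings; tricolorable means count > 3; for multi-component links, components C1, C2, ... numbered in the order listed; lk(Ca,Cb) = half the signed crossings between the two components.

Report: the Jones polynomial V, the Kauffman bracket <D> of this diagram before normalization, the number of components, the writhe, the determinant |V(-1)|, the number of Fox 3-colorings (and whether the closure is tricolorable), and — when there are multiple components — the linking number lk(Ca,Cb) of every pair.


Jones polynomial: V(q) = -1 + 3q - 4q^2 + 6q^3 - 5q^4 + 5q^5 - 4q^6 + 2q^7 - q^8
<D> = -A^-20 + 2A^-16 - 4A^-12 + 5A^-8 - 5A^-4 + 6 - 4A^4 + 3A^8 - A^12; writhe +4
components 1, writhe +4 (14 crossings)
3-colorings: 3 of 3^14, det 31 — not tricolorable
note: w = +4 shifts under R1 moves; the (-A^3)^(-4) factor cancels that in V


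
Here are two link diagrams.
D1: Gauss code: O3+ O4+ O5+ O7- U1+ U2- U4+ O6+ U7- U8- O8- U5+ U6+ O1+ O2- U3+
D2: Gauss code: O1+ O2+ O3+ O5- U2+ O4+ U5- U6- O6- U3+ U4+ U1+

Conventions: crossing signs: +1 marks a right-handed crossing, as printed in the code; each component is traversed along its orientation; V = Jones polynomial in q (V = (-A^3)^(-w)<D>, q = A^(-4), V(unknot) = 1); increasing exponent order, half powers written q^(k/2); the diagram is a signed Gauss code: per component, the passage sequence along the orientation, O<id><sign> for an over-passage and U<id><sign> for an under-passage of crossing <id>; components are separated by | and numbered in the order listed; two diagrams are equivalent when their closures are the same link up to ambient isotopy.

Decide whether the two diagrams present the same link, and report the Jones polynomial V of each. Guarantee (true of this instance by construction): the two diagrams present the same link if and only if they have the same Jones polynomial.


equivalent: yes
V(D1) = 1  (w +2, c 8, <D> = A^6)
V(D2) = 1  (w +2, c 6, <D> = A^6)
why: Reidemeister moves carry D1 (8 crossings) to D2 (6)


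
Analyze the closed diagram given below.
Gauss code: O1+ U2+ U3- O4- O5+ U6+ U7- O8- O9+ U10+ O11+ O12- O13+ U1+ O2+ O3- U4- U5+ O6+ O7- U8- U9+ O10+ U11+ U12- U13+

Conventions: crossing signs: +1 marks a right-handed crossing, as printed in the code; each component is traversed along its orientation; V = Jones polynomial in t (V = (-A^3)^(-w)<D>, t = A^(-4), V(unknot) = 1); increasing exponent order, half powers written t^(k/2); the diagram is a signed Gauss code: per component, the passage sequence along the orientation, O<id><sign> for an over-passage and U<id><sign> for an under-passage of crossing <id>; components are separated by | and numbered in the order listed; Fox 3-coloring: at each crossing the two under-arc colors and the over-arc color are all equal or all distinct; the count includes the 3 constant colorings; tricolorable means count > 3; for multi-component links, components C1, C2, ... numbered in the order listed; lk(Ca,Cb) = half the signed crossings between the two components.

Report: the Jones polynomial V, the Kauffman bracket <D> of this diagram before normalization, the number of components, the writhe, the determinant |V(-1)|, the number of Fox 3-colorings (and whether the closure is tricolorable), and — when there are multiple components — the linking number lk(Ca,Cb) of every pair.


Jones polynomial: V(t) = t + t^3 - t^4
<D> = A^-7 - A^-3 - A^5; writhe +3
components 1, writhe +3 (13 crossings)
3-colorings: 9 of 3^13, det 3 — tricolorable
note: |V(-1)| = 3: so tricolorable, since 3 divides 3


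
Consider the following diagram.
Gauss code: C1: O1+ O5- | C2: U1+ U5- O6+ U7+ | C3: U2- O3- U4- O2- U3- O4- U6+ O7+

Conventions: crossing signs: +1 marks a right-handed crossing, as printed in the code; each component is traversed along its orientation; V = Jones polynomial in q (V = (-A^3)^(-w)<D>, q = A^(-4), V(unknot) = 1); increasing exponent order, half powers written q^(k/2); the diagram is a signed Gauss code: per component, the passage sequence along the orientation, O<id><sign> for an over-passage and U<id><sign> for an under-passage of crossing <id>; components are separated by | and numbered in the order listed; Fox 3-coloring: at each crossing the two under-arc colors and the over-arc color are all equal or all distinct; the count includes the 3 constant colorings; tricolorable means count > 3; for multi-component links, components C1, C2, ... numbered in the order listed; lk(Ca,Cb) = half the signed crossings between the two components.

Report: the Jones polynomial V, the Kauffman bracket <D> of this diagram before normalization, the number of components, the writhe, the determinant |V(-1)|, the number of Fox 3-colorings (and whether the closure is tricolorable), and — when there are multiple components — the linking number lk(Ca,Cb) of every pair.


V(q) = -q^-4 + q^-1 + 2 + q + q^2
bracket: -A^-11 - A^-7 - 2A^-3 - A + A^13, w = -1
3 components, writhe -1, over 7 crossings
lk(C1,C2) = 0
linking number lk(C1,C3) = 0
lk(C2,C3): +1
det 0, colorings 27 of 3^8 — tricolorable
observation: w = -1 (over 7 crossings) is diagram-only; (-A^3)^(1) removes it from V


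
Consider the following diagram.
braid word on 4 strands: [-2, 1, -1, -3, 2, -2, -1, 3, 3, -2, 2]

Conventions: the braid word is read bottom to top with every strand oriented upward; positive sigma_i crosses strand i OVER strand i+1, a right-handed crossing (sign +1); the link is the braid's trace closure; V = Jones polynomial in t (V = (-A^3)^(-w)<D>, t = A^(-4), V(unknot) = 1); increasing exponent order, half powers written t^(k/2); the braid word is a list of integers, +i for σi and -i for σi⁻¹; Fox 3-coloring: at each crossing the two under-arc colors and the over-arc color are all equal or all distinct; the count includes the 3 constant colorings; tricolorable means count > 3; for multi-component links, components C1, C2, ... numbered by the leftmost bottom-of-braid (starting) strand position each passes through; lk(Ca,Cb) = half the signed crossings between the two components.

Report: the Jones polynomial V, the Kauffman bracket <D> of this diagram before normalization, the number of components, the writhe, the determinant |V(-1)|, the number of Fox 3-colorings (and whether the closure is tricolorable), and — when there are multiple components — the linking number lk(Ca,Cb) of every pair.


V(t) = 1
bracket: -A^-3, w = -1
1 component, writhe -1, over 11 crossings
det 1, colorings 3 of 3^11 — not tricolorable
observation: w = -1 (over 11 crossings) is diagram-only; (-A^3)^(1) removes it from V


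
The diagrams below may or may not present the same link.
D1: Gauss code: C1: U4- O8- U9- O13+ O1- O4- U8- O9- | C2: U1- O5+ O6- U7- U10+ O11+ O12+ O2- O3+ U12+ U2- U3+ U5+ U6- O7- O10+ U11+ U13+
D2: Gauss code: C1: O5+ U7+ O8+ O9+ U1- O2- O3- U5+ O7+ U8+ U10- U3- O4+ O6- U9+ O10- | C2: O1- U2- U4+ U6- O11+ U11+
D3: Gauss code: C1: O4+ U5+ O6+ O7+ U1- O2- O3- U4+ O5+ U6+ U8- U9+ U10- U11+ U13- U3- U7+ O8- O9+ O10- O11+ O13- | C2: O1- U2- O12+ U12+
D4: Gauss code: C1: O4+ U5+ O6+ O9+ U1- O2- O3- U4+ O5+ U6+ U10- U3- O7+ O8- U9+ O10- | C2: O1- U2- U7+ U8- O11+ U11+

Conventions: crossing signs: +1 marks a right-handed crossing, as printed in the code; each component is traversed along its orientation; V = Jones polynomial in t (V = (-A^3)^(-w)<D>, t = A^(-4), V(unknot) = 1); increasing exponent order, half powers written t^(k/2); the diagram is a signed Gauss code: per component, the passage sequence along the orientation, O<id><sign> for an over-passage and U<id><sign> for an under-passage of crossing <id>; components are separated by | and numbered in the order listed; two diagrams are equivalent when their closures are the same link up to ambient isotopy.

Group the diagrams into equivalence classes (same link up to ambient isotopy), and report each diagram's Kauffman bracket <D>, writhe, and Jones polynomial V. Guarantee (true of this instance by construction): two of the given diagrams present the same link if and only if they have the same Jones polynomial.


classes: {D1} | {D2, D3, D4}
V(D1) = t^(-9/2) - t^(-5/2) - t^(-3/2) - t^(-1/2)  [13 crossings, <D> = A^-1 + A^3 + A^7 - A^15, w = -1]
V(D2) = -t^(-3/2) - 2t^(1/2) + t^(3/2) - t^(5/2) + t^(7/2)  [11 crossings, <D> = -A^-11 + A^-7 - A^-3 + 2A + A^9, w = +1]
V(D3) = -t^(-3/2) - 2t^(1/2) + t^(3/2) - t^(5/2) + t^(7/2)  [13 crossings, <D> = -A^-11 + A^-7 - A^-3 + 2A + A^9, w = +1]
V(D4) = -t^(-3/2) - 2t^(1/2) + t^(3/2) - t^(5/2) + t^(7/2)  [11 crossings, <D> = -A^-11 + A^-7 - A^-3 + 2A + A^9, w = +1]
note: V(t) takes 2 values over 4 diagrams, fixing the grouping


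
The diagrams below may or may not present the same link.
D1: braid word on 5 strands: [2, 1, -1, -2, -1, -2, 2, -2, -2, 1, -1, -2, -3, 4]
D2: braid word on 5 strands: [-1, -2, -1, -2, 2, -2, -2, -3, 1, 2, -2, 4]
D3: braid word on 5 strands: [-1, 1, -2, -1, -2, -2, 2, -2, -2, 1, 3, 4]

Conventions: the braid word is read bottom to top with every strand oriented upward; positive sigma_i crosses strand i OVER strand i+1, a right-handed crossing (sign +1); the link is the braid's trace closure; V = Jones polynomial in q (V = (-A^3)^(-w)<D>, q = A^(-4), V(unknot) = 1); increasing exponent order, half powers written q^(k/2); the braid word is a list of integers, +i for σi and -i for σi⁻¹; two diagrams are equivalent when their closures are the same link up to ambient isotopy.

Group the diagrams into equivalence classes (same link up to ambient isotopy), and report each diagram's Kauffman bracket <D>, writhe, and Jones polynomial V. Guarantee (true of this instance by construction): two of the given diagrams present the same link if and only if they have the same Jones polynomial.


grouping into links: {D1, D2, D3}
V(D1) = -q^-4 + q^-3 + q^-1  (w -4, c 14, <D> = A^-8 + 1 - A^4)
V(D2) = -q^-4 + q^-3 + q^-1  (w -4, c 12, <D> = A^-8 + 1 - A^4)
V(D3) = -q^-4 + q^-3 + q^-1  [12 crossings, <D> = A^-2 + A^6 - A^10, w = -2]
why: all 3 diagrams share one V(q), hence one class


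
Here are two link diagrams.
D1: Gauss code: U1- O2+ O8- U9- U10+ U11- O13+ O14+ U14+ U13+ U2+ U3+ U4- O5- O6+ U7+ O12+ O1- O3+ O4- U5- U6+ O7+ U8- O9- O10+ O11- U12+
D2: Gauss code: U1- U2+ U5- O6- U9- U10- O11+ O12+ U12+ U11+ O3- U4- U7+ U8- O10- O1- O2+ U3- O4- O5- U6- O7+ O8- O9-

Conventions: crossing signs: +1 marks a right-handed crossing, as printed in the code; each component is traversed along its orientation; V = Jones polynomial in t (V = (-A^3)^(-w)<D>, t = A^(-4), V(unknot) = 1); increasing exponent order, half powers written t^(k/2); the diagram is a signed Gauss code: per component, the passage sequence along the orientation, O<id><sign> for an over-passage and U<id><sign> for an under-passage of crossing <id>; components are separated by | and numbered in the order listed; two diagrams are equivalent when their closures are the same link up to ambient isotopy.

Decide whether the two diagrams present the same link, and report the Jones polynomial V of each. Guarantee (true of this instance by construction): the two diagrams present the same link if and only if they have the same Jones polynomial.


same link: no
V(D1) = 1  [14 crossings, <D> = A^6, w = +2]
D2 (bracket A^-4 + 2A^4 - 2A^8 + A^12 - 2A^16 + A^20; 12 crossings at w = -4): V = t^-8 - 2t^-7 + t^-6 - 2t^-5 + 2t^-4 + t^-2
note: 2 classes among 2 diagrams; unequal V(t) rules out equality


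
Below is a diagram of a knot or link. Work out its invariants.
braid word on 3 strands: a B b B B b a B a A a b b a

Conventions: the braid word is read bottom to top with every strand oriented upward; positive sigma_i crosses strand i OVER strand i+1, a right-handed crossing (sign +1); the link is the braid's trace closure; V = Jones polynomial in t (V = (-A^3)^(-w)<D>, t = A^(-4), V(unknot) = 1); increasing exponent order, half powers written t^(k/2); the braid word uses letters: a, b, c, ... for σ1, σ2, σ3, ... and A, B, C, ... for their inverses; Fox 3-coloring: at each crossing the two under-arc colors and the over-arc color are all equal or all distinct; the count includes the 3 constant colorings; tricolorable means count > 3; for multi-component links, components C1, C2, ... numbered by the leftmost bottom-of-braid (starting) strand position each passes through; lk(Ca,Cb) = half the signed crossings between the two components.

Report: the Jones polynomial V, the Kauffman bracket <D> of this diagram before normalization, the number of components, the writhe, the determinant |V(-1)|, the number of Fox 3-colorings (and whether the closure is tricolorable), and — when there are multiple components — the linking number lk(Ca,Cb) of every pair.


Jones polynomial: V(t) = 2t - 2t^2 + 3t^3 - 3t^4 + 2t^5 - 2t^6 + t^7
<D> = A^-16 - 2A^-12 + 2A^-8 - 3A^-4 + 3 - 2A^4 + 2A^8; writhe +4
components 1, writhe +4 (14 crossings)
3-colorings: 9 of 3^14, det 15 — tricolorable
note: free reduction leaves σ1 σ2⁻¹ σ1 σ2⁻¹ σ1 σ2 σ2 σ1 of the original 14 letters


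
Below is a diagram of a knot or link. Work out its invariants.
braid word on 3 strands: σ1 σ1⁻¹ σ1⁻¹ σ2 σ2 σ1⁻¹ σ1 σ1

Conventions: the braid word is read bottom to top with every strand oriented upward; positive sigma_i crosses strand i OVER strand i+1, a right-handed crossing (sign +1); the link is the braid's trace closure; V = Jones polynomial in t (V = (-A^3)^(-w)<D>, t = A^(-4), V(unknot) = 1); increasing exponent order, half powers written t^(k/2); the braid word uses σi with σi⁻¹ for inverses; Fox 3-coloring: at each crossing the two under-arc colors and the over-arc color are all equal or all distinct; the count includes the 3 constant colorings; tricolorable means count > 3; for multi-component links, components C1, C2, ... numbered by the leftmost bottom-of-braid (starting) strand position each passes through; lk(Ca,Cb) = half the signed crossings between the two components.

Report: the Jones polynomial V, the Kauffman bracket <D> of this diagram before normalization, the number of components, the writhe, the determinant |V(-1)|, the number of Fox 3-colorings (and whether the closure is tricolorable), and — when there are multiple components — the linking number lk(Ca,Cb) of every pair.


V(t) = 1 + t + t^2 + t^3
bracket: A^-6 + A^-2 + A^2 + A^6, w = +2
3 components, writhe +2, over 8 crossings
lk(C1,C2) = 0
linking number lk(C1,C3) = +1
lk(C2,C3): 0
det 0, colorings 9 of 3^8 — tricolorable
observation: w = +2 (over 8 crossings) is diagram-only; (-A^3)^(-2) removes it from V


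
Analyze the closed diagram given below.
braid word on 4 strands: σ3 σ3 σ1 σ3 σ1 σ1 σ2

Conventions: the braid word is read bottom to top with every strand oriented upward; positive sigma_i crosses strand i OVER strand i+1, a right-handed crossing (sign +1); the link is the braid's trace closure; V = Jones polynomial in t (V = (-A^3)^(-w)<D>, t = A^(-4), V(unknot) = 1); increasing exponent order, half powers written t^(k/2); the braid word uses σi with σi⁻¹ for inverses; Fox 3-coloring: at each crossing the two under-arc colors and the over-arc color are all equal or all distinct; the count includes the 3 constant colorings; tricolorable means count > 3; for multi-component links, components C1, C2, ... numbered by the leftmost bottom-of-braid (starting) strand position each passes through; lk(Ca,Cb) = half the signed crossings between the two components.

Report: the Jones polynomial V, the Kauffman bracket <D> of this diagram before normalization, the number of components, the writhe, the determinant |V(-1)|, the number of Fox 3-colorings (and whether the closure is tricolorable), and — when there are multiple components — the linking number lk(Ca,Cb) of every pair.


V(t) = t^2 + 2t^4 - 2t^5 + t^6 - 2t^7 + t^8
bracket: -A^-11 + 2A^-7 - A^-3 + 2A - 2A^5 - A^13, w = +7
1 component, writhe +7, over 7 crossings
det 9, colorings 27 of 3^7 — tricolorable
observation: |V(-1)| = 9: so tricolorable, since 3 divides 9
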